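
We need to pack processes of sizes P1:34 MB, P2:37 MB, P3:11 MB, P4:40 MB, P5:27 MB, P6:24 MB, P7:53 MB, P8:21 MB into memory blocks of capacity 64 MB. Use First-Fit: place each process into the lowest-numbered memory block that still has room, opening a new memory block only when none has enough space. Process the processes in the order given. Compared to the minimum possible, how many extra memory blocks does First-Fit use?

First-Fit: [34,11] [37,27] [40,24] [53] [21] → 5 memory blocks.
Total size 247 MB; any packing needs at least ⌈247/64⌉ = 4 memory blocks.
An optimal packing achieves that bound: [53,11] [40,24] [37,27] [34,21] → 4 memory blocks.
Excess: 5 − 4 = 1.

1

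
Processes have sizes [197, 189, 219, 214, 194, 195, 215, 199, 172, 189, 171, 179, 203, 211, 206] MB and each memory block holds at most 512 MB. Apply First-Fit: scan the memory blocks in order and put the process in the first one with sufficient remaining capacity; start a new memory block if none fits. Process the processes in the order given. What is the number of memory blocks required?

197 MB → memory block 1 (remaining 315 MB)
189 MB → memory block 1 (remaining 126 MB)
219 MB → memory block 2 (remaining 293 MB)
214 MB → memory block 2 (remaining 79 MB)
194 MB → memory block 3 (remaining 318 MB)
195 MB → memory block 3 (remaining 123 MB)
215 MB → memory block 4 (remaining 297 MB)
199 MB → memory block 4 (remaining 98 MB)
172 MB → memory block 5 (remaining 340 MB)
189 MB → memory block 5 (remaining 151 MB)
171 MB → memory block 6 (remaining 341 MB)
179 MB → memory block 6 (remaining 162 MB)
203 MB → memory block 7 (remaining 309 MB)
211 MB → memory block 7 (remaining 98 MB)
206 MB → memory block 8 (remaining 306 MB)

8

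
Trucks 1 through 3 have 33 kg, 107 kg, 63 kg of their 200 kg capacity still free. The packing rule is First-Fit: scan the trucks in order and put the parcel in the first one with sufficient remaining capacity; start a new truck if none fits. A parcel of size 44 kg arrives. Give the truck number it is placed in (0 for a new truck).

2

Trucks with room: truck 2 (107 kg), truck 3 (63 kg).
The first with room is truck 2.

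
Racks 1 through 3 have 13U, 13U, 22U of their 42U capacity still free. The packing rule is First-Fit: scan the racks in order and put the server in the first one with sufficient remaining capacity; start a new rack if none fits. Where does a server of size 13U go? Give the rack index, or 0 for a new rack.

1

Racks with room: rack 1 (13U), rack 2 (13U), rack 3 (22U).
The first with room is rack 1.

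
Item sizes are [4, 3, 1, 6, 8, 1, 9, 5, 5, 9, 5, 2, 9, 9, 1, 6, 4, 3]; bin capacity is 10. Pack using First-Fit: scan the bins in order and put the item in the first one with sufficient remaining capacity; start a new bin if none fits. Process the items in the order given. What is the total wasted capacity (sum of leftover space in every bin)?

10

Put 4 in bin 1; 6 remain.
Put 3 in bin 1; 3 remain.
Put 1 in bin 1; 2 remain.
Put 6 in bin 2; 4 remain.
Put 8 in bin 3; 2 remain.
Put 1 in bin 1; 1 remain.
Put 9 in bin 4; 1 remain.
Put 5 in bin 5; 5 remain.
Put 5 in bin 5; 0 remain.
Put 9 in bin 6; 1 remain.
Put 5 in bin 7; 5 remain.
Put 2 in bin 2; 2 remain.
Put 9 in bin 8; 1 remain.
Put 9 in bin 9; 1 remain.
Put 1 in bin 1; 0 remain.
Put 6 in bin 10; 4 remain.
Put 4 in bin 7; 1 remain.
Put 3 in bin 10; 1 remain.
10 bins × 10 = 100; used 90; unused 10.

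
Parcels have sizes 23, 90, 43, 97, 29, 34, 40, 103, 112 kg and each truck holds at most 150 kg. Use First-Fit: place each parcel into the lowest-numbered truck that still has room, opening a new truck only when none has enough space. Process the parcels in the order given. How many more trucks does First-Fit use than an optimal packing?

First-Fit: [23,90,29] [43,97] [34,40] [103] [112] → 5 trucks.
Total size 571 kg; any packing needs at least ⌈571/150⌉ = 4 trucks.
An optimal packing achieves that bound: [112,34] [103,43] [97,40] [90,29,23] → 4 trucks.
Excess: 5 − 4 = 1.

1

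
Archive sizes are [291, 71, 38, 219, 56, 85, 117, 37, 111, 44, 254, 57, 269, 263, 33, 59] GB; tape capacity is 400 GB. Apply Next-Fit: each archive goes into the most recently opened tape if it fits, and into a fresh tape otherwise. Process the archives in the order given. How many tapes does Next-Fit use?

6 tapes

tape 1: place 291 GB, 109 GB left
tape 1: place 71 GB, 38 GB left
tape 1: place 38 GB, 0 GB left
tape 2: place 219 GB, 181 GB left
tape 2: place 56 GB, 125 GB left
tape 2: place 85 GB, 40 GB left
tape 3: place 117 GB, 283 GB left
tape 3: place 37 GB, 246 GB left
tape 3: place 111 GB, 135 GB left
tape 3: place 44 GB, 91 GB left
tape 4: place 254 GB, 146 GB left
tape 4: place 57 GB, 89 GB left
tape 5: place 269 GB, 131 GB left
tape 6: place 263 GB, 137 GB left
tape 6: place 33 GB, 104 GB left
tape 6: place 59 GB, 45 GB left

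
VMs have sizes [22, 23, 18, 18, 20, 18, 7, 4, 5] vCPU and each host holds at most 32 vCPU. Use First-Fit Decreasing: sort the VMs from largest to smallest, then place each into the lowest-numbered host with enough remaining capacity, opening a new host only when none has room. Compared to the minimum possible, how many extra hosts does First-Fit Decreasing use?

0

First-Fit Decreasing: [23,7] [22,5,4] [20] [18] [18] [18] → 6 hosts.
6 VMs exceed 16 vCPU (half the capacity), and no two of those can share a host, so at least 6 hosts are needed.
So 6 is already optimal.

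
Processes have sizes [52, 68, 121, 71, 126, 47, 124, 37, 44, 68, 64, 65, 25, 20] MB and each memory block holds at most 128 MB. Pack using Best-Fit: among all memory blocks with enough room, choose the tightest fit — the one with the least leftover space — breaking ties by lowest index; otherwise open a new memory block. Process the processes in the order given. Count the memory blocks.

9

Put 52 MB in memory block 1; 76 MB remain.
Put 68 MB in memory block 1; 8 MB remain.
Put 121 MB in memory block 2; 7 MB remain.
Put 71 MB in memory block 3; 57 MB remain.
Put 126 MB in memory block 4; 2 MB remain.
Put 47 MB in memory block 3; 10 MB remain.
Put 124 MB in memory block 5; 4 MB remain.
Put 37 MB in memory block 6; 91 MB remain.
Put 44 MB in memory block 6; 47 MB remain.
Put 68 MB in memory block 7; 60 MB remain.
Put 64 MB in memory block 8; 64 MB remain.
Put 65 MB in memory block 9; 63 MB remain.
Put 25 MB in memory block 6; 22 MB remain.
Put 20 MB in memory block 6; 2 MB remain.
Final memory blocks: [52,68] [121] [71,47] [126] [124] [37,44,25,20] [68] [64] [65].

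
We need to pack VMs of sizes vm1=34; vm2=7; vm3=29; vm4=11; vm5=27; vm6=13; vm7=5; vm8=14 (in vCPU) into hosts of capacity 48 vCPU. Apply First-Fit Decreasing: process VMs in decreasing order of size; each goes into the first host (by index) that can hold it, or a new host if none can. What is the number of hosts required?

3 hosts

Sorted descending: 34, 29, 27, 14, 13, 11, 7, 5.
host 1: place 34 vCPU, 14 vCPU left
host 2: place 29 vCPU, 19 vCPU left
host 3: place 27 vCPU, 21 vCPU left
host 1: place 14 vCPU, 0 vCPU left
host 2: place 13 vCPU, 6 vCPU left
host 3: place 11 vCPU, 10 vCPU left
host 3: place 7 vCPU, 3 vCPU left
host 2: place 5 vCPU, 1 vCPU left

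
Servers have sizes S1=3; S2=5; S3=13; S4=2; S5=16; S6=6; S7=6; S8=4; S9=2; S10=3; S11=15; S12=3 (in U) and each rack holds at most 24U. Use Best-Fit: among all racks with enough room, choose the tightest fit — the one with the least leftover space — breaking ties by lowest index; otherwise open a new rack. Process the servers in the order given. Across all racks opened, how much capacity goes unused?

18

rack 1: place S1 (3U), 21U left
rack 1: place S2 (5U), 16U left
rack 1: place S3 (13U), 3U left
rack 1: place S4 (2U), 1U left
rack 2: place S5 (16U), 8U left
rack 2: place S6 (6U), 2U left
rack 3: place S7 (6U), 18U left
rack 3: place S8 (4U), 14U left
rack 2: place S9 (2U), 0U left
rack 3: place S10 (3U), 11U left
rack 4: place S11 (15U), 9U left
rack 4: place S12 (3U), 6U left
4 racks × 24U = 96U; used 78U; unused 18U.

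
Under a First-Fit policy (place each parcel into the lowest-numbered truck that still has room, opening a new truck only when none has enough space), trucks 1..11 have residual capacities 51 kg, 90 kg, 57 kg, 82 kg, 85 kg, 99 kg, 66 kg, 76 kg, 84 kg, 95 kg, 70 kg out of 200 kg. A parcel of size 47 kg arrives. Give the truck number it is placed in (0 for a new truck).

1

Trucks with room: truck 1 (51 kg), truck 2 (90 kg), truck 3 (57 kg), truck 4 (82 kg), truck 5 (85 kg), truck 6 (99 kg), truck 7 (66 kg), truck 8 (76 kg), truck 9 (84 kg), truck 10 (95 kg), truck 11 (70 kg).
The first with room is truck 1.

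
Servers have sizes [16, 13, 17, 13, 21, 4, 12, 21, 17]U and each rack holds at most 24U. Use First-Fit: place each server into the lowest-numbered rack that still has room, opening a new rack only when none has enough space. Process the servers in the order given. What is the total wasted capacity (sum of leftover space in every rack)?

58

16U → rack 1 (remaining 8U)
13U → rack 2 (remaining 11U)
17U → rack 3 (remaining 7U)
13U → rack 4 (remaining 11U)
21U → rack 5 (remaining 3U)
4U → rack 1 (remaining 4U)
12U → rack 6 (remaining 12U)
21U → rack 7 (remaining 3U)
17U → rack 8 (remaining 7U)
8 racks × 24U = 192U; used 134U; unused 58U.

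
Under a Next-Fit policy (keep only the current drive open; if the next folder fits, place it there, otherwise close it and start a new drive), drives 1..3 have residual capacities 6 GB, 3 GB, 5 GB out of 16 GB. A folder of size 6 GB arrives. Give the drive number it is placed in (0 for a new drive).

Next-Fit only looks at drive 3, which has 5 GB free.
6 GB does not fit, so a new drive is opened.

0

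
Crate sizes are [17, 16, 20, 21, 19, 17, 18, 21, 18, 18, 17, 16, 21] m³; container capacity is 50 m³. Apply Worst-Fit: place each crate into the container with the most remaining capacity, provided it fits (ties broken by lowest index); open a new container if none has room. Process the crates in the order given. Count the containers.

Put 17 m³ in container 1; 33 m³ remain.
Put 16 m³ in container 1; 17 m³ remain.
Put 20 m³ in container 2; 30 m³ remain.
Put 21 m³ in container 2; 9 m³ remain.
Put 19 m³ in container 3; 31 m³ remain.
Put 17 m³ in container 3; 14 m³ remain.
Put 18 m³ in container 4; 32 m³ remain.
Put 21 m³ in container 4; 11 m³ remain.
Put 18 m³ in container 5; 32 m³ remain.
Put 18 m³ in container 5; 14 m³ remain.
Put 17 m³ in container 1; 0 m³ remain.
Put 16 m³ in container 6; 34 m³ remain.
Put 21 m³ in container 6; 13 m³ remain.

6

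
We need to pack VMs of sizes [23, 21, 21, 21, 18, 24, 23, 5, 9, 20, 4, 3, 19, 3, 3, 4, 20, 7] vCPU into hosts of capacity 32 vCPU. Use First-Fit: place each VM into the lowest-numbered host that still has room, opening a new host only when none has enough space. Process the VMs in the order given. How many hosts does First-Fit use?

23 vCPU → host 1 (remaining 9 vCPU)
21 vCPU → host 2 (remaining 11 vCPU)
21 vCPU → host 3 (remaining 11 vCPU)
21 vCPU → host 4 (remaining 11 vCPU)
18 vCPU → host 5 (remaining 14 vCPU)
24 vCPU → host 6 (remaining 8 vCPU)
23 vCPU → host 7 (remaining 9 vCPU)
5 vCPU → host 1 (remaining 4 vCPU)
9 vCPU → host 2 (remaining 2 vCPU)
20 vCPU → host 8 (remaining 12 vCPU)
4 vCPU → host 1 (remaining 0 vCPU)
3 vCPU → host 3 (remaining 8 vCPU)
19 vCPU → host 9 (remaining 13 vCPU)
3 vCPU → host 3 (remaining 5 vCPU)
3 vCPU → host 3 (remaining 2 vCPU)
4 vCPU → host 4 (remaining 7 vCPU)
20 vCPU → host 10 (remaining 12 vCPU)
7 vCPU → host 4 (remaining 0 vCPU)
Final hosts: [23,5,4] [21,9] [21,3,3,3] [21,4,7] [18] [24] [23] [20] [19] [20].

10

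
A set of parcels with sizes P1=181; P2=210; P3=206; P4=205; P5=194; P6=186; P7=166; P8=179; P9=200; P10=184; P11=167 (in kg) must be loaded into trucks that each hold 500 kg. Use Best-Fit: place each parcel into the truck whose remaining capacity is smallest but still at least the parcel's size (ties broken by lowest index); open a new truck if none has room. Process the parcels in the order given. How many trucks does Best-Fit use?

6 trucks

P1 (181 kg) → truck 1 (remaining 319 kg)
P2 (210 kg) → truck 1 (remaining 109 kg)
P3 (206 kg) → truck 2 (remaining 294 kg)
P4 (205 kg) → truck 2 (remaining 89 kg)
P5 (194 kg) → truck 3 (remaining 306 kg)
P6 (186 kg) → truck 3 (remaining 120 kg)
P7 (166 kg) → truck 4 (remaining 334 kg)
P8 (179 kg) → truck 4 (remaining 155 kg)
P9 (200 kg) → truck 5 (remaining 300 kg)
P10 (184 kg) → truck 5 (remaining 116 kg)
P11 (167 kg) → truck 6 (remaining 333 kg)
Final trucks: [181,210] [206,205] [194,186] [166,179] [200,184] [167].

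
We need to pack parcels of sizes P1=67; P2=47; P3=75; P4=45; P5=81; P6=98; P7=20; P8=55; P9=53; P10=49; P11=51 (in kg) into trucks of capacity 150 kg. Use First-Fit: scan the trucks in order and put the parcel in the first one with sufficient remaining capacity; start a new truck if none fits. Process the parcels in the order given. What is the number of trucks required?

5 trucks

Put P1 (67 kg) in truck 1; 83 kg remain.
Put P2 (47 kg) in truck 1; 36 kg remain.
Put P3 (75 kg) in truck 2; 75 kg remain.
Put P4 (45 kg) in truck 2; 30 kg remain.
Put P5 (81 kg) in truck 3; 69 kg remain.
Put P6 (98 kg) in truck 4; 52 kg remain.
Put P7 (20 kg) in truck 1; 16 kg remain.
Put P8 (55 kg) in truck 3; 14 kg remain.
Put P9 (53 kg) in truck 5; 97 kg remain.
Put P10 (49 kg) in truck 4; 3 kg remain.
Put P11 (51 kg) in truck 5; 46 kg remain.
Final trucks: [67,47,20] [75,45] [81,55] [98,49] [53,51].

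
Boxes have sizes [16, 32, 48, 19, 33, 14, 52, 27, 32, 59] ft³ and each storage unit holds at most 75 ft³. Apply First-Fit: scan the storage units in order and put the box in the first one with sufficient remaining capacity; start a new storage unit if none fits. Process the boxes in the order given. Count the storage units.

16 ft³ → storage unit 1 (remaining 59 ft³)
32 ft³ → storage unit 1 (remaining 27 ft³)
48 ft³ → storage unit 2 (remaining 27 ft³)
19 ft³ → storage unit 1 (remaining 8 ft³)
33 ft³ → storage unit 3 (remaining 42 ft³)
14 ft³ → storage unit 2 (remaining 13 ft³)
52 ft³ → storage unit 4 (remaining 23 ft³)
27 ft³ → storage unit 3 (remaining 15 ft³)
32 ft³ → storage unit 5 (remaining 43 ft³)
59 ft³ → storage unit 6 (remaining 16 ft³)
Final storage units: [16,32,19] [48,14] [33,27] [52] [32] [59].

6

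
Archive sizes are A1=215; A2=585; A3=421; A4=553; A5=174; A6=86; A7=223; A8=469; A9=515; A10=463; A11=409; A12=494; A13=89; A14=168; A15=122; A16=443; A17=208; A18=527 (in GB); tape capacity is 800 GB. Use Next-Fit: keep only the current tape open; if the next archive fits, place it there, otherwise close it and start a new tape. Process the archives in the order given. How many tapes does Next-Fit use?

10

Put A1 (215 GB) in tape 1; 585 GB remain.
Put A2 (585 GB) in tape 1; 0 GB remain.
Put A3 (421 GB) in tape 2; 379 GB remain.
Put A4 (553 GB) in tape 3; 247 GB remain.
Put A5 (174 GB) in tape 3; 73 GB remain.
Put A6 (86 GB) in tape 4; 714 GB remain.
Put A7 (223 GB) in tape 4; 491 GB remain.
Put A8 (469 GB) in tape 4; 22 GB remain.
Put A9 (515 GB) in tape 5; 285 GB remain.
Put A10 (463 GB) in tape 6; 337 GB remain.
Put A11 (409 GB) in tape 7; 391 GB remain.
Put A12 (494 GB) in tape 8; 306 GB remain.
Put A13 (89 GB) in tape 8; 217 GB remain.
Put A14 (168 GB) in tape 8; 49 GB remain.
Put A15 (122 GB) in tape 9; 678 GB remain.
Put A16 (443 GB) in tape 9; 235 GB remain.
Put A17 (208 GB) in tape 9; 27 GB remain.
Put A18 (527 GB) in tape 10; 273 GB remain.
Final tapes: [215,585] [421] [553,174] [86,223,469] [515] [463] [409] [494,89,168] [122,443,208] [527].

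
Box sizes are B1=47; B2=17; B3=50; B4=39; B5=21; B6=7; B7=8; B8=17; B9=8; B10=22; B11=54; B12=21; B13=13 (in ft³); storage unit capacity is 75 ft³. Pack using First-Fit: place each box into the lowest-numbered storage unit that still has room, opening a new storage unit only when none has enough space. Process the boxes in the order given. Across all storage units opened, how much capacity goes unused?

51

B1 (47 ft³) → storage unit 1 (remaining 28 ft³)
B2 (17 ft³) → storage unit 1 (remaining 11 ft³)
B3 (50 ft³) → storage unit 2 (remaining 25 ft³)
B4 (39 ft³) → storage unit 3 (remaining 36 ft³)
B5 (21 ft³) → storage unit 2 (remaining 4 ft³)
B6 (7 ft³) → storage unit 1 (remaining 4 ft³)
B7 (8 ft³) → storage unit 3 (remaining 28 ft³)
B8 (17 ft³) → storage unit 3 (remaining 11 ft³)
B9 (8 ft³) → storage unit 3 (remaining 3 ft³)
B10 (22 ft³) → storage unit 4 (remaining 53 ft³)
B11 (54 ft³) → storage unit 5 (remaining 21 ft³)
B12 (21 ft³) → storage unit 4 (remaining 32 ft³)
B13 (13 ft³) → storage unit 4 (remaining 19 ft³)
5 storage units × 75 ft³ = 375 ft³; used 324 ft³; unused 51 ft³.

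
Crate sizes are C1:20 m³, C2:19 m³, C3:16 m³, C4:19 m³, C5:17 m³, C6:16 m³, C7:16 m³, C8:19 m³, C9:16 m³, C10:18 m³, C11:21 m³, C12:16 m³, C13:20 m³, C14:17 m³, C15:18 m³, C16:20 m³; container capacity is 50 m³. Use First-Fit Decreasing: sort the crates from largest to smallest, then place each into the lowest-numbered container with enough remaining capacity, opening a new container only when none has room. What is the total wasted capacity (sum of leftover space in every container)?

Sorted descending: 21, 20, 20, 20, 19, 19, 19, 18, 18, 17, 17, 16, 16, 16, 16, 16.
21 m³ → container 1 (remaining 29 m³)
20 m³ → container 1 (remaining 9 m³)
20 m³ → container 2 (remaining 30 m³)
20 m³ → container 2 (remaining 10 m³)
19 m³ → container 3 (remaining 31 m³)
19 m³ → container 3 (remaining 12 m³)
19 m³ → container 4 (remaining 31 m³)
18 m³ → container 4 (remaining 13 m³)
18 m³ → container 5 (remaining 32 m³)
17 m³ → container 5 (remaining 15 m³)
17 m³ → container 6 (remaining 33 m³)
16 m³ → container 6 (remaining 17 m³)
16 m³ → container 6 (remaining 1 m³)
16 m³ → container 7 (remaining 34 m³)
16 m³ → container 7 (remaining 18 m³)
16 m³ → container 7 (remaining 2 m³)
7 containers × 50 m³ = 350 m³; used 288 m³; unused 62 m³.

62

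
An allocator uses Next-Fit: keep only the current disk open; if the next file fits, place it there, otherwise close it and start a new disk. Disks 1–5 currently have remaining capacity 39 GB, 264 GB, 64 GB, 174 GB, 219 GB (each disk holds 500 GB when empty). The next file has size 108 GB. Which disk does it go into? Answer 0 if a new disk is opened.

Next-Fit only looks at disk 5, which has 219 GB free.
108 GB fits there.

5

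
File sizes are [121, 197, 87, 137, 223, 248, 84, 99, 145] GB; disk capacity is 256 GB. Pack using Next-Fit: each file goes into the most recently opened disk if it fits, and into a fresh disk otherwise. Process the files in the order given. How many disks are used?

Put 121 GB in disk 1; 135 GB remain.
Put 197 GB in disk 2; 59 GB remain.
Put 87 GB in disk 3; 169 GB remain.
Put 137 GB in disk 3; 32 GB remain.
Put 223 GB in disk 4; 33 GB remain.
Put 248 GB in disk 5; 8 GB remain.
Put 84 GB in disk 6; 172 GB remain.
Put 99 GB in disk 6; 73 GB remain.
Put 145 GB in disk 7; 111 GB remain.

7 disks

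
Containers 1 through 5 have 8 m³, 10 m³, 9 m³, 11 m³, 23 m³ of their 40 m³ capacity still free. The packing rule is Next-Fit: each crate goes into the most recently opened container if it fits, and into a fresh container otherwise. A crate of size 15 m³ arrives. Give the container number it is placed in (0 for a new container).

Next-Fit only looks at container 5, which has 23 m³ free.
15 m³ fits there.

5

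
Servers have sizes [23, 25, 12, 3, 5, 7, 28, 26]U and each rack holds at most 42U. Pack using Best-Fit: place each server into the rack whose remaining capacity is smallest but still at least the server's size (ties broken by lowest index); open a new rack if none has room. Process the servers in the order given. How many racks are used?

23U → rack 1 (remaining 19U)
25U → rack 2 (remaining 17U)
12U → rack 2 (remaining 5U)
3U → rack 2 (remaining 2U)
5U → rack 1 (remaining 14U)
7U → rack 1 (remaining 7U)
28U → rack 3 (remaining 14U)
26U → rack 4 (remaining 16U)
Final racks: [23,5,7] [25,12,3] [28] [26].

4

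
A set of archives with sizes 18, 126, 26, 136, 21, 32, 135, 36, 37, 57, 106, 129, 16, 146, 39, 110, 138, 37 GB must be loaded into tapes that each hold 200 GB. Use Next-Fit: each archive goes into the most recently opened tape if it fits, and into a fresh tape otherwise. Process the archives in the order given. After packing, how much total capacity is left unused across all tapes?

Put 18 GB in tape 1; 182 GB remain.
Put 126 GB in tape 1; 56 GB remain.
Put 26 GB in tape 1; 30 GB remain.
Put 136 GB in tape 2; 64 GB remain.
Put 21 GB in tape 2; 43 GB remain.
Put 32 GB in tape 2; 11 GB remain.
Put 135 GB in tape 3; 65 GB remain.
Put 36 GB in tape 3; 29 GB remain.
Put 37 GB in tape 4; 163 GB remain.
Put 57 GB in tape 4; 106 GB remain.
Put 106 GB in tape 4; 0 GB remain.
Put 129 GB in tape 5; 71 GB remain.
Put 16 GB in tape 5; 55 GB remain.
Put 146 GB in tape 6; 54 GB remain.
Put 39 GB in tape 6; 15 GB remain.
Put 110 GB in tape 7; 90 GB remain.
Put 138 GB in tape 8; 62 GB remain.
Put 37 GB in tape 8; 25 GB remain.
8 tapes × 200 GB = 1600 GB; used 1345 GB; unused 255 GB.

255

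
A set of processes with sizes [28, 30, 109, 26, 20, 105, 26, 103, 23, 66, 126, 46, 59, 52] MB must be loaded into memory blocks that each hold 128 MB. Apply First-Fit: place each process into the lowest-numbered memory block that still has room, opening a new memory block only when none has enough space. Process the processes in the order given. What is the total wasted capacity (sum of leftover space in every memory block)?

205

28 MB → memory block 1 (remaining 100 MB)
30 MB → memory block 1 (remaining 70 MB)
109 MB → memory block 2 (remaining 19 MB)
26 MB → memory block 1 (remaining 44 MB)
20 MB → memory block 1 (remaining 24 MB)
105 MB → memory block 3 (remaining 23 MB)
26 MB → memory block 4 (remaining 102 MB)
103 MB → memory block 5 (remaining 25 MB)
23 MB → memory block 1 (remaining 1 MB)
66 MB → memory block 4 (remaining 36 MB)
126 MB → memory block 6 (remaining 2 MB)
46 MB → memory block 7 (remaining 82 MB)
59 MB → memory block 7 (remaining 23 MB)
52 MB → memory block 8 (remaining 76 MB)
8 memory blocks × 128 MB = 1024 MB; used 819 MB; unused 205 MB.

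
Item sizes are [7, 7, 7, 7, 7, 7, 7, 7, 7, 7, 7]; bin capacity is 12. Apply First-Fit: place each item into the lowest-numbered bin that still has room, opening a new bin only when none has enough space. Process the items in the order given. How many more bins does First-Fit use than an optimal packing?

0

First-Fit: [7] [7] [7] [7] [7] [7] [7] [7] [7] [7] [7] → 11 bins.
11 items exceed 6 (half the capacity), and no two of those can share a bin, so at least 11 bins are needed.
So 11 is already optimal.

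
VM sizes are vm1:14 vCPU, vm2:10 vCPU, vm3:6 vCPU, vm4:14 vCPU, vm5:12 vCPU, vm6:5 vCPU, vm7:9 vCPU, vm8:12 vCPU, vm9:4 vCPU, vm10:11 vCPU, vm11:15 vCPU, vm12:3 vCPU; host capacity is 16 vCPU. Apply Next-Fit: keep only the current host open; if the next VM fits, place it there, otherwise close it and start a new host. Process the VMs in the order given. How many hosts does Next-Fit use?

vm1 (14 vCPU) → host 1 (remaining 2 vCPU)
vm2 (10 vCPU) → host 2 (remaining 6 vCPU)
vm3 (6 vCPU) → host 2 (remaining 0 vCPU)
vm4 (14 vCPU) → host 3 (remaining 2 vCPU)
vm5 (12 vCPU) → host 4 (remaining 4 vCPU)
vm6 (5 vCPU) → host 5 (remaining 11 vCPU)
vm7 (9 vCPU) → host 5 (remaining 2 vCPU)
vm8 (12 vCPU) → host 6 (remaining 4 vCPU)
vm9 (4 vCPU) → host 6 (remaining 0 vCPU)
vm10 (11 vCPU) → host 7 (remaining 5 vCPU)
vm11 (15 vCPU) → host 8 (remaining 1 vCPU)
vm12 (3 vCPU) → host 9 (remaining 13 vCPU)

9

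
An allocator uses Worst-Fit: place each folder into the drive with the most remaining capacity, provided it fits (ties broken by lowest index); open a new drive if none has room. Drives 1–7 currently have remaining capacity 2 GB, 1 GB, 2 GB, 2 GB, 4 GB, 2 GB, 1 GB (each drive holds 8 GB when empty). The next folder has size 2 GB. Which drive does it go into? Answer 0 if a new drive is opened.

Drives with room: drive 1 (2 GB), drive 3 (2 GB), drive 4 (2 GB), drive 5 (4 GB), drive 6 (2 GB).
Most room is drive 5 with 4 GB free.

5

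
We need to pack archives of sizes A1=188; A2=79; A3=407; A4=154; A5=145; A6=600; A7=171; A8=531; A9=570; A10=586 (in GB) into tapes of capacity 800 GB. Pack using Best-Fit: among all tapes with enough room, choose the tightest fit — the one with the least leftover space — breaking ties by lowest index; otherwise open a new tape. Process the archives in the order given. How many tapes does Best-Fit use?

6

Put A1 (188 GB) in tape 1; 612 GB remain.
Put A2 (79 GB) in tape 1; 533 GB remain.
Put A3 (407 GB) in tape 1; 126 GB remain.
Put A4 (154 GB) in tape 2; 646 GB remain.
Put A5 (145 GB) in tape 2; 501 GB remain.
Put A6 (600 GB) in tape 3; 200 GB remain.
Put A7 (171 GB) in tape 3; 29 GB remain.
Put A8 (531 GB) in tape 4; 269 GB remain.
Put A9 (570 GB) in tape 5; 230 GB remain.
Put A10 (586 GB) in tape 6; 214 GB remain.
Final tapes: [188,79,407] [154,145] [600,171] [531] [570] [586].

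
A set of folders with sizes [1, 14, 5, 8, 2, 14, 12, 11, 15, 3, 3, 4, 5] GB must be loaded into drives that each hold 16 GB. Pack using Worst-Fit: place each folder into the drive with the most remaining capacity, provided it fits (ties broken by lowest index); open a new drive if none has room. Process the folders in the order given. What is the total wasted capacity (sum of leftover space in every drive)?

Put 1 GB in drive 1; 15 GB remain.
Put 14 GB in drive 1; 1 GB remain.
Put 5 GB in drive 2; 11 GB remain.
Put 8 GB in drive 2; 3 GB remain.
Put 2 GB in drive 2; 1 GB remain.
Put 14 GB in drive 3; 2 GB remain.
Put 12 GB in drive 4; 4 GB remain.
Put 11 GB in drive 5; 5 GB remain.
Put 15 GB in drive 6; 1 GB remain.
Put 3 GB in drive 5; 2 GB remain.
Put 3 GB in drive 4; 1 GB remain.
Put 4 GB in drive 7; 12 GB remain.
Put 5 GB in drive 7; 7 GB remain.
7 drives × 16 GB = 112 GB; used 97 GB; unused 15 GB.

15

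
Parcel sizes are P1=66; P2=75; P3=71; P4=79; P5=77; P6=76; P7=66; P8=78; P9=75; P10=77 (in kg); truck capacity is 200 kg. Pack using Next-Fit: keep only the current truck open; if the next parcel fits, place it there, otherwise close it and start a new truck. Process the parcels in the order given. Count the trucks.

5

Put P1 (66 kg) in truck 1; 134 kg remain.
Put P2 (75 kg) in truck 1; 59 kg remain.
Put P3 (71 kg) in truck 2; 129 kg remain.
Put P4 (79 kg) in truck 2; 50 kg remain.
Put P5 (77 kg) in truck 3; 123 kg remain.
Put P6 (76 kg) in truck 3; 47 kg remain.
Put P7 (66 kg) in truck 4; 134 kg remain.
Put P8 (78 kg) in truck 4; 56 kg remain.
Put P9 (75 kg) in truck 5; 125 kg remain.
Put P10 (77 kg) in truck 5; 48 kg remain.
Final trucks: [66,75] [71,79] [77,76] [66,78] [75,77].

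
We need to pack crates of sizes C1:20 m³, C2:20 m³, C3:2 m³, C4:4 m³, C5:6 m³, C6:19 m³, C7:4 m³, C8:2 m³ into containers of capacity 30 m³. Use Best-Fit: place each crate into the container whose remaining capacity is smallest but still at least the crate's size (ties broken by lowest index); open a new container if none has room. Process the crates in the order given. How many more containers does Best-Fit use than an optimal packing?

Best-Fit: [20,2,4,4] [20,6,2] [19] → 3 containers.
Total size 77 m³; any packing needs at least ⌈77/30⌉ = 3 containers.
So 3 is already optimal.

0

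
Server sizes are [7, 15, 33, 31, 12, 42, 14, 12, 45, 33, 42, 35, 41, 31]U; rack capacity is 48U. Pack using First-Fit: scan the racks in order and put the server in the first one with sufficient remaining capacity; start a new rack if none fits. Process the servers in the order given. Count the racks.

10 racks

Put 7U in rack 1; 41U remain.
Put 15U in rack 1; 26U remain.
Put 33U in rack 2; 15U remain.
Put 31U in rack 3; 17U remain.
Put 12U in rack 1; 14U remain.
Put 42U in rack 4; 6U remain.
Put 14U in rack 1; 0U remain.
Put 12U in rack 2; 3U remain.
Put 45U in rack 5; 3U remain.
Put 33U in rack 6; 15U remain.
Put 42U in rack 7; 6U remain.
Put 35U in rack 8; 13U remain.
Put 41U in rack 9; 7U remain.
Put 31U in rack 10; 17U remain.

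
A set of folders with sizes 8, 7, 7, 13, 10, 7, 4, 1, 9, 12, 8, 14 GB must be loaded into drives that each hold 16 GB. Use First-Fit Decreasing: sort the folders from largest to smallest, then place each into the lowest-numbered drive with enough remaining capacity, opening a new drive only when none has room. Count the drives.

Sorted descending: 14, 13, 12, 10, 9, 8, 8, 7, 7, 7, 4, 1.
drive 1: place 14 GB, 2 GB left
drive 2: place 13 GB, 3 GB left
drive 3: place 12 GB, 4 GB left
drive 4: place 10 GB, 6 GB left
drive 5: place 9 GB, 7 GB left
drive 6: place 8 GB, 8 GB left
drive 6: place 8 GB, 0 GB left
drive 5: place 7 GB, 0 GB left
drive 7: place 7 GB, 9 GB left
drive 7: place 7 GB, 2 GB left
drive 3: place 4 GB, 0 GB left
drive 1: place 1 GB, 1 GB left
Final drives: [14,1] [13] [12,4] [10] [9,7] [8,8] [7,7].

7 drives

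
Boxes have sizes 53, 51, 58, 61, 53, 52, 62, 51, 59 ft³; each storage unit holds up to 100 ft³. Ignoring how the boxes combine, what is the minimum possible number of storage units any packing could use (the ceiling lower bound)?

5 storage units

Total size = 53 + 51 + 58 + 61 + 53 + 52 + 62 + 51 + 59 = 500 ft³.
⌈500 / 100⌉ = 5.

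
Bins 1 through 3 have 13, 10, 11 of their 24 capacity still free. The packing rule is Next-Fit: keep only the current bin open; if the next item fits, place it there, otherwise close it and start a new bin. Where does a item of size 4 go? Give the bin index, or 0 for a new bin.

Next-Fit only looks at bin 3, which has 11 free.
4 fits there.

3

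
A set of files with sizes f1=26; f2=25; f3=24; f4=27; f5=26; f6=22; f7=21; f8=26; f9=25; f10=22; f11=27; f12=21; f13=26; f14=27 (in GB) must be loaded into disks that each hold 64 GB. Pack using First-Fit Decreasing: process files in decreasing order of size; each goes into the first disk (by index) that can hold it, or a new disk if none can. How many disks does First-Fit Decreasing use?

Sorted descending: 27, 27, 27, 26, 26, 26, 26, 25, 25, 24, 22, 22, 21, 21.
disk 1: place 27 GB, 37 GB left
disk 1: place 27 GB, 10 GB left
disk 2: place 27 GB, 37 GB left
disk 2: place 26 GB, 11 GB left
disk 3: place 26 GB, 38 GB left
disk 3: place 26 GB, 12 GB left
disk 4: place 26 GB, 38 GB left
disk 4: place 25 GB, 13 GB left
disk 5: place 25 GB, 39 GB left
disk 5: place 24 GB, 15 GB left
disk 6: place 22 GB, 42 GB left
disk 6: place 22 GB, 20 GB left
disk 7: place 21 GB, 43 GB left
disk 7: place 21 GB, 22 GB left

7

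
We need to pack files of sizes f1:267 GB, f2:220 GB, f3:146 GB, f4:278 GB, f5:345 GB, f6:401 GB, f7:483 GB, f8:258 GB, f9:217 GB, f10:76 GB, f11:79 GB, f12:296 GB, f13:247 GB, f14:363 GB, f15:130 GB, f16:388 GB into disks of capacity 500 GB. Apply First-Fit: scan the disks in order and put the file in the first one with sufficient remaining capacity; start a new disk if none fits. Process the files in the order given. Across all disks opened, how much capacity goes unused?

Put f1 (267 GB) in disk 1; 233 GB remain.
Put f2 (220 GB) in disk 1; 13 GB remain.
Put f3 (146 GB) in disk 2; 354 GB remain.
Put f4 (278 GB) in disk 2; 76 GB remain.
Put f5 (345 GB) in disk 3; 155 GB remain.
Put f6 (401 GB) in disk 4; 99 GB remain.
Put f7 (483 GB) in disk 5; 17 GB remain.
Put f8 (258 GB) in disk 6; 242 GB remain.
Put f9 (217 GB) in disk 6; 25 GB remain.
Put f10 (76 GB) in disk 2; 0 GB remain.
Put f11 (79 GB) in disk 3; 76 GB remain.
Put f12 (296 GB) in disk 7; 204 GB remain.
Put f13 (247 GB) in disk 8; 253 GB remain.
Put f14 (363 GB) in disk 9; 137 GB remain.
Put f15 (130 GB) in disk 7; 74 GB remain.
Put f16 (388 GB) in disk 10; 112 GB remain.
10 disks × 500 GB = 5000 GB; used 4194 GB; unused 806 GB.

806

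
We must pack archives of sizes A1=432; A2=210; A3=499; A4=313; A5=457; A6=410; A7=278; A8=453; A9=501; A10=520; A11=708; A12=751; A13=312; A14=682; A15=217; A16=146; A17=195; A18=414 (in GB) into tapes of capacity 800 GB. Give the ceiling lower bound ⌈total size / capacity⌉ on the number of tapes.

10

Total size = 432 + 210 + 499 + 313 + 457 + 410 + 278 + 453 + 501 + 520 + 708 + 751 + 312 + 682 + 217 + 146 + 195 + 414 = 7498 GB.
⌈7498 / 800⌉ = 10.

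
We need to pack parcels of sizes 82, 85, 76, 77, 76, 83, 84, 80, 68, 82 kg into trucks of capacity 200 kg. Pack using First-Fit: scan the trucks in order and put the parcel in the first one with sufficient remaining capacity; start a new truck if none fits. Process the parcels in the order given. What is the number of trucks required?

Put 82 kg in truck 1; 118 kg remain.
Put 85 kg in truck 1; 33 kg remain.
Put 76 kg in truck 2; 124 kg remain.
Put 77 kg in truck 2; 47 kg remain.
Put 76 kg in truck 3; 124 kg remain.
Put 83 kg in truck 3; 41 kg remain.
Put 84 kg in truck 4; 116 kg remain.
Put 80 kg in truck 4; 36 kg remain.
Put 68 kg in truck 5; 132 kg remain.
Put 82 kg in truck 5; 50 kg remain.
Final trucks: [82,85] [76,77] [76,83] [84,80] [68,82].

5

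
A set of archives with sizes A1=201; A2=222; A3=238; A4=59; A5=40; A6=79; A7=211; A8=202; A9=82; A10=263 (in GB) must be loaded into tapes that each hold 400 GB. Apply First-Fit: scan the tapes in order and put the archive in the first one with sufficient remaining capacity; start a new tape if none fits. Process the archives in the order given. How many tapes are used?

Put A1 (201 GB) in tape 1; 199 GB remain.
Put A2 (222 GB) in tape 2; 178 GB remain.
Put A3 (238 GB) in tape 3; 162 GB remain.
Put A4 (59 GB) in tape 1; 140 GB remain.
Put A5 (40 GB) in tape 1; 100 GB remain.
Put A6 (79 GB) in tape 1; 21 GB remain.
Put A7 (211 GB) in tape 4; 189 GB remain.
Put A8 (202 GB) in tape 5; 198 GB remain.
Put A9 (82 GB) in tape 2; 96 GB remain.
Put A10 (263 GB) in tape 6; 137 GB remain.
Final tapes: [201,59,40,79] [222,82] [238] [211] [202] [263].

6 tapes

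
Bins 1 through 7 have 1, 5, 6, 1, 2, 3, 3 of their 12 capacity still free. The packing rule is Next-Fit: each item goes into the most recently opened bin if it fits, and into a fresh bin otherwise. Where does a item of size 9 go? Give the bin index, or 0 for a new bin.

Next-Fit only looks at bin 7, which has 3 free.
9 does not fit, so a new bin is opened.

0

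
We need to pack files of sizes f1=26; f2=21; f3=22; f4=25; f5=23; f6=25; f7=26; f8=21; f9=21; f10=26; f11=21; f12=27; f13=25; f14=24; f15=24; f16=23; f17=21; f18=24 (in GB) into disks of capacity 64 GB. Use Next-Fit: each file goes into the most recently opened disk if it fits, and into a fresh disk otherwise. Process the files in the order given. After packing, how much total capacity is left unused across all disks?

151

disk 1: place f1 (26 GB), 38 GB left
disk 1: place f2 (21 GB), 17 GB left
disk 2: place f3 (22 GB), 42 GB left
disk 2: place f4 (25 GB), 17 GB left
disk 3: place f5 (23 GB), 41 GB left
disk 3: place f6 (25 GB), 16 GB left
disk 4: place f7 (26 GB), 38 GB left
disk 4: place f8 (21 GB), 17 GB left
disk 5: place f9 (21 GB), 43 GB left
disk 5: place f10 (26 GB), 17 GB left
disk 6: place f11 (21 GB), 43 GB left
disk 6: place f12 (27 GB), 16 GB left
disk 7: place f13 (25 GB), 39 GB left
disk 7: place f14 (24 GB), 15 GB left
disk 8: place f15 (24 GB), 40 GB left
disk 8: place f16 (23 GB), 17 GB left
disk 9: place f17 (21 GB), 43 GB left
disk 9: place f18 (24 GB), 19 GB left
9 disks × 64 GB = 576 GB; used 425 GB; unused 151 GB.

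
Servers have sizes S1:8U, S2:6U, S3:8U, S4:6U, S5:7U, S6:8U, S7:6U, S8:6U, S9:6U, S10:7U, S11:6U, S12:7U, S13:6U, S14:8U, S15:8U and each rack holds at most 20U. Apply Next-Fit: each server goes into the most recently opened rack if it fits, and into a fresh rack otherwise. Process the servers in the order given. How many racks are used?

Put S1 (8U) in rack 1; 12U remain.
Put S2 (6U) in rack 1; 6U remain.
Put S3 (8U) in rack 2; 12U remain.
Put S4 (6U) in rack 2; 6U remain.
Put S5 (7U) in rack 3; 13U remain.
Put S6 (8U) in rack 3; 5U remain.
Put S7 (6U) in rack 4; 14U remain.
Put S8 (6U) in rack 4; 8U remain.
Put S9 (6U) in rack 4; 2U remain.
Put S10 (7U) in rack 5; 13U remain.
Put S11 (6U) in rack 5; 7U remain.
Put S12 (7U) in rack 5; 0U remain.
Put S13 (6U) in rack 6; 14U remain.
Put S14 (8U) in rack 6; 6U remain.
Put S15 (8U) in rack 7; 12U remain.
Final racks: [8,6] [8,6] [7,8] [6,6,6] [7,6,7] [6,8] [8].

7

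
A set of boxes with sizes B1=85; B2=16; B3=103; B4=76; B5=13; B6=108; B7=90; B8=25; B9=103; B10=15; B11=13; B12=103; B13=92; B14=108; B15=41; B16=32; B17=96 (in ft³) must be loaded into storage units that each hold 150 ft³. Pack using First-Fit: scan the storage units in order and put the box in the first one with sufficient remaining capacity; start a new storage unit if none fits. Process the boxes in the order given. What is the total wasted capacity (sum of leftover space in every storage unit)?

B1 (85 ft³) → storage unit 1 (remaining 65 ft³)
B2 (16 ft³) → storage unit 1 (remaining 49 ft³)
B3 (103 ft³) → storage unit 2 (remaining 47 ft³)
B4 (76 ft³) → storage unit 3 (remaining 74 ft³)
B5 (13 ft³) → storage unit 1 (remaining 36 ft³)
B6 (108 ft³) → storage unit 4 (remaining 42 ft³)
B7 (90 ft³) → storage unit 5 (remaining 60 ft³)
B8 (25 ft³) → storage unit 1 (remaining 11 ft³)
B9 (103 ft³) → storage unit 6 (remaining 47 ft³)
B10 (15 ft³) → storage unit 2 (remaining 32 ft³)
B11 (13 ft³) → storage unit 2 (remaining 19 ft³)
B12 (103 ft³) → storage unit 7 (remaining 47 ft³)
B13 (92 ft³) → storage unit 8 (remaining 58 ft³)
B14 (108 ft³) → storage unit 9 (remaining 42 ft³)
B15 (41 ft³) → storage unit 3 (remaining 33 ft³)
B16 (32 ft³) → storage unit 3 (remaining 1 ft³)
B17 (96 ft³) → storage unit 10 (remaining 54 ft³)
10 storage units × 150 ft³ = 1500 ft³; used 1119 ft³; unused 381 ft³.

381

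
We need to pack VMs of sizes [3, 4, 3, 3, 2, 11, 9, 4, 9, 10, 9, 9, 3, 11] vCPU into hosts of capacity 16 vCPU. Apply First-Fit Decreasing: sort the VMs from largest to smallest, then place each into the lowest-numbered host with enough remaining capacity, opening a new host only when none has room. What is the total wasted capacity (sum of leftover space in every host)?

22

Sorted descending: 11, 11, 10, 9, 9, 9, 9, 4, 4, 3, 3, 3, 3, 2.
11 vCPU → host 1 (remaining 5 vCPU)
11 vCPU → host 2 (remaining 5 vCPU)
10 vCPU → host 3 (remaining 6 vCPU)
9 vCPU → host 4 (remaining 7 vCPU)
9 vCPU → host 5 (remaining 7 vCPU)
9 vCPU → host 6 (remaining 7 vCPU)
9 vCPU → host 7 (remaining 7 vCPU)
4 vCPU → host 1 (remaining 1 vCPU)
4 vCPU → host 2 (remaining 1 vCPU)
3 vCPU → host 3 (remaining 3 vCPU)
3 vCPU → host 3 (remaining 0 vCPU)
3 vCPU → host 4 (remaining 4 vCPU)
3 vCPU → host 4 (remaining 1 vCPU)
2 vCPU → host 5 (remaining 5 vCPU)
7 hosts × 16 vCPU = 112 vCPU; used 90 vCPU; unused 22 vCPU.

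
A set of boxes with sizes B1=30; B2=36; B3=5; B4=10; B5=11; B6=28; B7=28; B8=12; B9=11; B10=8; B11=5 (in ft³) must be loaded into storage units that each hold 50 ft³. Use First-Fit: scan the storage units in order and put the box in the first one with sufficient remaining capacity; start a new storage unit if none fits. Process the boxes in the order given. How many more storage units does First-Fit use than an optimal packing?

First-Fit: [30,5,10,5] [36,11] [28,12,8] [28,11] → 4 storage units.
Total size 184 ft³; any packing needs at least ⌈184/50⌉ = 4 storage units.
So 4 is already optimal.

0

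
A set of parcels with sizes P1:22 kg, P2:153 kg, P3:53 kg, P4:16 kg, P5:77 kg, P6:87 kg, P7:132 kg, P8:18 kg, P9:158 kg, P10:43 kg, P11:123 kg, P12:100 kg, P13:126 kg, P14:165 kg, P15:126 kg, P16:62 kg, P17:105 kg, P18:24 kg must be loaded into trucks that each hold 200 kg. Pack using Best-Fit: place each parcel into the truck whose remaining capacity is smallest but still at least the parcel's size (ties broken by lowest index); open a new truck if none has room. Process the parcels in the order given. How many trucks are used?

10

truck 1: place P1 (22 kg), 178 kg left
truck 1: place P2 (153 kg), 25 kg left
truck 2: place P3 (53 kg), 147 kg left
truck 1: place P4 (16 kg), 9 kg left
truck 2: place P5 (77 kg), 70 kg left
truck 3: place P6 (87 kg), 113 kg left
truck 4: place P7 (132 kg), 68 kg left
truck 4: place P8 (18 kg), 50 kg left
truck 5: place P9 (158 kg), 42 kg left
truck 4: place P10 (43 kg), 7 kg left
truck 6: place P11 (123 kg), 77 kg left
truck 3: place P12 (100 kg), 13 kg left
truck 7: place P13 (126 kg), 74 kg left
truck 8: place P14 (165 kg), 35 kg left
truck 9: place P15 (126 kg), 74 kg left
truck 2: place P16 (62 kg), 8 kg left
truck 10: place P17 (105 kg), 95 kg left
truck 8: place P18 (24 kg), 11 kg left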